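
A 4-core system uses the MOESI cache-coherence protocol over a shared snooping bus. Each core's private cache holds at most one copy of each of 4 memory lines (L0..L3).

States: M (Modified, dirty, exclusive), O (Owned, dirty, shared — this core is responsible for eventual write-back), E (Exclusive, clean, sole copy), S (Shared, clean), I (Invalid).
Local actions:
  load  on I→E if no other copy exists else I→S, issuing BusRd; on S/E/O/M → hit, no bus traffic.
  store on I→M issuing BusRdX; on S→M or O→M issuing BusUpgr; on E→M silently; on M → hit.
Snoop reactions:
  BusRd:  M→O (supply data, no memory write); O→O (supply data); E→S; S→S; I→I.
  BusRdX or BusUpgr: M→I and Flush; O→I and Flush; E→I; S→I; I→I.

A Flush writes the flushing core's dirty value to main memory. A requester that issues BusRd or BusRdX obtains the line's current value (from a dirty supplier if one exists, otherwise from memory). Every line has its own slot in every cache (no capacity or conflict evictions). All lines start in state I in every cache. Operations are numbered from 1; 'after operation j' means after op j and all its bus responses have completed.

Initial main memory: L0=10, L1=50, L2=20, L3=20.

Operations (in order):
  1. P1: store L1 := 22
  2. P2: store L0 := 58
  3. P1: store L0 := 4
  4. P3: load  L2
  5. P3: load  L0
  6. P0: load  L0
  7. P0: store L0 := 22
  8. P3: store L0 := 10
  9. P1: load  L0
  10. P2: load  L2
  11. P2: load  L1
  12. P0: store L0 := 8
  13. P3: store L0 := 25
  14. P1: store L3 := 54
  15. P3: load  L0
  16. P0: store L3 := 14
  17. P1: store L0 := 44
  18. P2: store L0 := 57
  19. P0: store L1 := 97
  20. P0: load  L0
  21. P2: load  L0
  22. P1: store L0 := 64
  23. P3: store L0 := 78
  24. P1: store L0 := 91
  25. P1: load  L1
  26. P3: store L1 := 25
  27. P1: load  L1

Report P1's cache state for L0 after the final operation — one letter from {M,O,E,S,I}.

[1] P1: store L1 := 22 | P0:I, P1:M(22), P2:I, P3:I | bus: BusRdX
[2] P2: store L0 := 58 | P0:I, P1:I, P2:M(58), P3:I | bus: BusRdX
[3] P1: store L0 := 4 | P0:I, P1:M(4), P2:I, P3:I | bus: BusRdX,Flush
[4] P3: load  L2 | P0:I, P1:I, P2:I, P3:E(20) | bus: BusRd
[5] P3: load  L0 | P0:I, P1:O(4), P2:I, P3:S(4) | bus: BusRd
[6] P0: load  L0 | P0:S(4), P1:O(4), P2:I, P3:S(4) | bus: BusRd
[7] P0: store L0 := 22 | P0:M(22), P1:I, P2:I, P3:I | bus: BusUpgr,Flush
[8] P3: store L0 := 10 | P0:I, P1:I, P2:I, P3:M(10) | bus: BusRdX,Flush
[9] P1: load  L0 | P0:I, P1:S(10), P2:I, P3:O(10) | bus: BusRd
[10] P2: load  L2 | P0:I, P1:I, P2:S(20), P3:S(20) | bus: BusRd
[11] P2: load  L1 | P0:I, P1:O(22), P2:S(22), P3:I | bus: BusRd
[12] P0: store L0 := 8 | P0:M(8), P1:I, P2:I, P3:I | bus: BusRdX,Flush
[13] P3: store L0 := 25 | P0:I, P1:I, P2:I, P3:M(25) | bus: BusRdX,Flush
[14] P1: store L3 := 54 | P0:I, P1:M(54), P2:I, P3:I | bus: BusRdX
[15] P3: load  L0 | P0:I, P1:I, P2:I, P3:M(25) | bus: none
[16] P0: store L3 := 14 | P0:M(14), P1:I, P2:I, P3:I | bus: BusRdX,Flush
[17] P1: store L0 := 44 | P0:I, P1:M(44), P2:I, P3:I | bus: BusRdX,Flush
[18] P2: store L0 := 57 | P0:I, P1:I, P2:M(57), P3:I | bus: BusRdX,Flush
[19] P0: store L1 := 97 | P0:M(97), P1:I, P2:I, P3:I | bus: BusRdX,Flush
[20] P0: load  L0 | P0:S(57), P1:I, P2:O(57), P3:I | bus: BusRd
[21] P2: load  L0 | P0:S(57), P1:I, P2:O(57), P3:I | bus: none
[22] P1: store L0 := 64 | P0:I, P1:M(64), P2:I, P3:I | bus: BusRdX,Flush
[23] P3: store L0 := 78 | P0:I, P1:I, P2:I, P3:M(78) | bus: BusRdX,Flush
[24] P1: store L0 := 91 | P0:I, P1:M(91), P2:I, P3:I | bus: BusRdX,Flush
[25] P1: load  L1 | P0:O(97), P1:S(97), P2:I, P3:I | bus: BusRd
[26] P3: store L1 := 25 | P0:I, P1:I, P2:I, P3:M(25) | bus: BusRdX,Flush
[27] P1: load  L1 | P0:I, P1:S(25), P2:I, P3:O(25) | bus: BusRd

state = M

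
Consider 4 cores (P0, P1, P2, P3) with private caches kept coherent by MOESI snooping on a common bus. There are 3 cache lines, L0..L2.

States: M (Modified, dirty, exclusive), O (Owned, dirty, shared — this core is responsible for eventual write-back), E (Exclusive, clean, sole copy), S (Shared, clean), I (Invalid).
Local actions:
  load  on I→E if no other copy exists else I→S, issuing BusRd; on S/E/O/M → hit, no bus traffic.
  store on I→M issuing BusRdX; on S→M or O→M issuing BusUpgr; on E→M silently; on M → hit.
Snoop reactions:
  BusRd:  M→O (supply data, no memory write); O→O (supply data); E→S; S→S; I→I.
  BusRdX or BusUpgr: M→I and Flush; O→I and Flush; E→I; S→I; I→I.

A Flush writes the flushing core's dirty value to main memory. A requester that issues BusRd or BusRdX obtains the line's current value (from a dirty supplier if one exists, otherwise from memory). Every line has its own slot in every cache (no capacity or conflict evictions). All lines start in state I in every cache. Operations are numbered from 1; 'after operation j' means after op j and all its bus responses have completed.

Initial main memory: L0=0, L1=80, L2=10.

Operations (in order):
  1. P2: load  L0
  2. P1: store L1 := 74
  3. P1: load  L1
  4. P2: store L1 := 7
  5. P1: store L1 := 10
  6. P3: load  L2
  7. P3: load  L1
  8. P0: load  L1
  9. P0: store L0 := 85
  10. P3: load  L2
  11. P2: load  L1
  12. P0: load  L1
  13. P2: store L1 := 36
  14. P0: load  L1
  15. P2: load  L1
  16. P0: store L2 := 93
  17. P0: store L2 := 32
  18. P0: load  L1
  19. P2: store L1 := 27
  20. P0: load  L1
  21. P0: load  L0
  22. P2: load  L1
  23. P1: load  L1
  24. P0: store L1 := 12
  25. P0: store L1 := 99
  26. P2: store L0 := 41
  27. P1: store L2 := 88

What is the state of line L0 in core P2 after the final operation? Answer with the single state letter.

1. P2: load  L0  bus=[BusRd]  L0: P0=I P1=I P2=E P3=I  mem[L0]=0
2. P1: store L1 := 74  bus=[BusRdX]  L1: P0=I P1=M P2=I P3=I  mem[L1]=80
3. P1: load  L1  bus=[-]  L1: P0=I P1=M P2=I P3=I  mem[L1]=80
4. P2: store L1 := 7  bus=[BusRdX,Flush]  L1: P0=I P1=I P2=M P3=I  mem[L1]=74
5. P1: store L1 := 10  bus=[BusRdX,Flush]  L1: P0=I P1=M P2=I P3=I  mem[L1]=7
6. P3: load  L2  bus=[BusRd]  L2: P0=I P1=I P2=I P3=E  mem[L2]=10
7. P3: load  L1  bus=[BusRd]  L1: P0=I P1=O P2=I P3=S  mem[L1]=7
8. P0: load  L1  bus=[BusRd]  L1: P0=S P1=O P2=I P3=S  mem[L1]=7
9. P0: store L0 := 85  bus=[BusRdX]  L0: P0=M P1=I P2=I P3=I  mem[L0]=0
10. P3: load  L2  bus=[-]  L2: P0=I P1=I P2=I P3=E  mem[L2]=10
11. P2: load  L1  bus=[BusRd]  L1: P0=S P1=O P2=S P3=S  mem[L1]=7
12. P0: load  L1  bus=[-]  L1: P0=S P1=O P2=S P3=S  mem[L1]=7
13. P2: store L1 := 36  bus=[BusUpgr,Flush]  L1: P0=I P1=I P2=M P3=I  mem[L1]=10
14. P0: load  L1  bus=[BusRd]  L1: P0=S P1=I P2=O P3=I  mem[L1]=10
15. P2: load  L1  bus=[-]  L1: P0=S P1=I P2=O P3=I  mem[L1]=10
16. P0: store L2 := 93  bus=[BusRdX]  L2: P0=M P1=I P2=I P3=I  mem[L2]=10
17. P0: store L2 := 32  bus=[-]  L2: P0=M P1=I P2=I P3=I  mem[L2]=10
18. P0: load  L1  bus=[-]  L1: P0=S P1=I P2=O P3=I  mem[L1]=10
19. P2: store L1 := 27  bus=[BusUpgr]  L1: P0=I P1=I P2=M P3=I  mem[L1]=10
20. P0: load  L1  bus=[BusRd]  L1: P0=S P1=I P2=O P3=I  mem[L1]=10
21. P0: load  L0  bus=[-]  L0: P0=M P1=I P2=I P3=I  mem[L0]=0
22. P2: load  L1  bus=[-]  L1: P0=S P1=I P2=O P3=I  mem[L1]=10
23. P1: load  L1  bus=[BusRd]  L1: P0=S P1=S P2=O P3=I  mem[L1]=10
24. P0: store L1 := 12  bus=[BusUpgr,Flush]  L1: P0=M P1=I P2=I P3=I  mem[L1]=27
25. P0: store L1 := 99  bus=[-]  L1: P0=M P1=I P2=I P3=I  mem[L1]=27
26. P2: store L0 := 41  bus=[BusRdX,Flush]  L0: P0=I P1=I P2=M P3=I  mem[L0]=85
27. P1: store L2 := 88  bus=[BusRdX,Flush]  L2: P0=I P1=M P2=I P3=I  mem[L2]=32

state = M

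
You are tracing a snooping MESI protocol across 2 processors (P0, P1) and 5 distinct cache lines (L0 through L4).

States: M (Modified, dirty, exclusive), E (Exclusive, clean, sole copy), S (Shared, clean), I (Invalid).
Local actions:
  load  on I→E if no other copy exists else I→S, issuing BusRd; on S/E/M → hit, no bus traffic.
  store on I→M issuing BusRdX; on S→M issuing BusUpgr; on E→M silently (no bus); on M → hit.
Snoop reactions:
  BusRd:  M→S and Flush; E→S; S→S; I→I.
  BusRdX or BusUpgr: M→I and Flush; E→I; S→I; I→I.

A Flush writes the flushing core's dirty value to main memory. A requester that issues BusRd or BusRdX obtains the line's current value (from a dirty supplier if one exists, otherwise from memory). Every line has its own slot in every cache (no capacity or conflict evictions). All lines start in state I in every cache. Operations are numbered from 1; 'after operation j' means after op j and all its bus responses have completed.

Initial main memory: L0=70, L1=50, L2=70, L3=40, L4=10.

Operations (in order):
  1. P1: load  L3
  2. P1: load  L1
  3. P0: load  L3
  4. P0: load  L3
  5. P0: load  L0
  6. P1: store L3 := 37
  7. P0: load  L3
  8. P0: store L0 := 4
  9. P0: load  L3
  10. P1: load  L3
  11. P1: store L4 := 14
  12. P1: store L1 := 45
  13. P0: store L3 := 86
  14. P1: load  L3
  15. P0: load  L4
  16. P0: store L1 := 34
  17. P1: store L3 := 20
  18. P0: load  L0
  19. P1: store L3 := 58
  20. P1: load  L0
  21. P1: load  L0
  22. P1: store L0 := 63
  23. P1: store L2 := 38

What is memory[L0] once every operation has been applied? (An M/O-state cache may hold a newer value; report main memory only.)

memory[L0] = 4

[1] P1: load  L3 | P0:I, P1:E(40) | bus: BusRd
[2] P1: load  L1 | P0:I, P1:E(50) | bus: BusRd
[3] P0: load  L3 | P0:S(40), P1:S(40) | bus: BusRd
[4] P0: load  L3 | P0:S(40), P1:S(40) | bus: none
[5] P0: load  L0 | P0:E(70), P1:I | bus: BusRd
[6] P1: store L3 := 37 | P0:I, P1:M(37) | bus: BusUpgr
[7] P0: load  L3 | P0:S(37), P1:S(37) | bus: BusRd,Flush
[8] P0: store L0 := 4 | P0:M(4), P1:I | bus: none
[9] P0: load  L3 | P0:S(37), P1:S(37) | bus: none
[10] P1: load  L3 | P0:S(37), P1:S(37) | bus: none
[11] P1: store L4 := 14 | P0:I, P1:M(14) | bus: BusRdX
[12] P1: store L1 := 45 | P0:I, P1:M(45) | bus: none
[13] P0: store L3 := 86 | P0:M(86), P1:I | bus: BusUpgr
[14] P1: load  L3 | P0:S(86), P1:S(86) | bus: BusRd,Flush
[15] P0: load  L4 | P0:S(14), P1:S(14) | bus: BusRd,Flush
[16] P0: store L1 := 34 | P0:M(34), P1:I | bus: BusRdX,Flush
[17] P1: store L3 := 20 | P0:I, P1:M(20) | bus: BusUpgr
[18] P0: load  L0 | P0:M(4), P1:I | bus: none
[19] P1: store L3 := 58 | P0:I, P1:M(58) | bus: none
[20] P1: load  L0 | P0:S(4), P1:S(4) | bus: BusRd,Flush
[21] P1: load  L0 | P0:S(4), P1:S(4) | bus: none
[22] P1: store L0 := 63 | P0:I, P1:M(63) | bus: BusUpgr
[23] P1: store L2 := 38 | P0:I, P1:M(38) | bus: BusRdX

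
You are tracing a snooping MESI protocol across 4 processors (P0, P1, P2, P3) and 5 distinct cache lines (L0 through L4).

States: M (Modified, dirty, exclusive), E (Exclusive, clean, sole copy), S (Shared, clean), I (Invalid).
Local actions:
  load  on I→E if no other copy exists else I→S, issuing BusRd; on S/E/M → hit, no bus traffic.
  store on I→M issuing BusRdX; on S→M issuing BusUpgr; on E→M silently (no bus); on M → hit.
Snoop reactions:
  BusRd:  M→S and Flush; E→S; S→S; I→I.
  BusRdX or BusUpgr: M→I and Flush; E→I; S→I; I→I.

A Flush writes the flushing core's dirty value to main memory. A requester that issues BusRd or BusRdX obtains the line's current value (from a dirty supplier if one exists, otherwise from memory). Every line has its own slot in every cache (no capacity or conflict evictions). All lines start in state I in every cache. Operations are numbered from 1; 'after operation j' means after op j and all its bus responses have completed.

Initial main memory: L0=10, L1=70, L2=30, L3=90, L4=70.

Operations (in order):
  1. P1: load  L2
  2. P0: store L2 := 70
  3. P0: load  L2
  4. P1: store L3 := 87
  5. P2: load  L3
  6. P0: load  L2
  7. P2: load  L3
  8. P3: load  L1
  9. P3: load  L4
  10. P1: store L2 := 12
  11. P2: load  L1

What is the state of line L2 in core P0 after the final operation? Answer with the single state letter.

state = I

[1] P1: load  L2 | P0:I, P1:E(30), P2:I, P3:I | bus: BusRd
[2] P0: store L2 := 70 | P0:M(70), P1:I, P2:I, P3:I | bus: BusRdX
[3] P0: load  L2 | P0:M(70), P1:I, P2:I, P3:I | bus: none
[4] P1: store L3 := 87 | P0:I, P1:M(87), P2:I, P3:I | bus: BusRdX
[5] P2: load  L3 | P0:I, P1:S(87), P2:S(87), P3:I | bus: BusRd,Flush
[6] P0: load  L2 | P0:M(70), P1:I, P2:I, P3:I | bus: none
[7] P2: load  L3 | P0:I, P1:S(87), P2:S(87), P3:I | bus: none
[8] P3: load  L1 | P0:I, P1:I, P2:I, P3:E(70) | bus: BusRd
[9] P3: load  L4 | P0:I, P1:I, P2:I, P3:E(70) | bus: BusRd
[10] P1: store L2 := 12 | P0:I, P1:M(12), P2:I, P3:I | bus: BusRdX,Flush
[11] P2: load  L1 | P0:I, P1:I, P2:S(70), P3:S(70) | bus: BusRd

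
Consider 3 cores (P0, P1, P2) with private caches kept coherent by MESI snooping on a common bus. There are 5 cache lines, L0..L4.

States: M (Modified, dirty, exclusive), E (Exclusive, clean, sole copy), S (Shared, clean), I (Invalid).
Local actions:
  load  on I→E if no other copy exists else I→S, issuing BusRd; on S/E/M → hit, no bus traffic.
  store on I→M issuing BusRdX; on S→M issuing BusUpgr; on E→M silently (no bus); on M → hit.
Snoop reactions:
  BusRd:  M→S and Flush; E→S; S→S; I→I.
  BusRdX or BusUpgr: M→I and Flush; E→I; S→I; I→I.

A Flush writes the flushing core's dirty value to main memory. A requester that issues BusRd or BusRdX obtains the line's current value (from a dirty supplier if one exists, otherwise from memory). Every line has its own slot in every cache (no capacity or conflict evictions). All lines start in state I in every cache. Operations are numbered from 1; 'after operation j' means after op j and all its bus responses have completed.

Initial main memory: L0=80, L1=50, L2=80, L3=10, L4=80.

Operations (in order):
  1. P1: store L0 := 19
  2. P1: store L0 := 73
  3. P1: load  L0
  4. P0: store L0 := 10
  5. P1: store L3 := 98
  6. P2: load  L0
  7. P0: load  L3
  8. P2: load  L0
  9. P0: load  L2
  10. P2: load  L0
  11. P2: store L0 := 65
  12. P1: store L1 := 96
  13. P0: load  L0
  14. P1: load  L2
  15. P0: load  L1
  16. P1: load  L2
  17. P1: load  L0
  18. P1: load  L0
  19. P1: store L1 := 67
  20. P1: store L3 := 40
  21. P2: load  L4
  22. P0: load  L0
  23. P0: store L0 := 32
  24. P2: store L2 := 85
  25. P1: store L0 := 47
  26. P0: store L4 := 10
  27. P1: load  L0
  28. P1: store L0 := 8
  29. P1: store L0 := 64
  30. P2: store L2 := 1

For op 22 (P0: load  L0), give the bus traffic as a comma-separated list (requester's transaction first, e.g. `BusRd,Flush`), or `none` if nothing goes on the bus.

bus = none

step 1: P1: store L0 := 19  ⟶  IMI  (L0)  txn=BusRdX  M[L0]=80
step 2: P1: store L0 := 73  ⟶  IMI  (L0)  txn=∅  M[L0]=80
step 3: P1: load  L0  ⟶  IMI  (L0)  txn=∅  M[L0]=80
step 4: P0: store L0 := 10  ⟶  MII  (L0)  txn=BusRdX+Flush  M[L0]=73
step 5: P1: store L3 := 98  ⟶  IMI  (L3)  txn=BusRdX  M[L3]=10
step 6: P2: load  L0  ⟶  SIS  (L0)  txn=BusRd+Flush  M[L0]=10
step 7: P0: load  L3  ⟶  SSI  (L3)  txn=BusRd+Flush  M[L3]=98
step 8: P2: load  L0  ⟶  SIS  (L0)  txn=∅  M[L0]=10
step 9: P0: load  L2  ⟶  EII  (L2)  txn=BusRd  M[L2]=80
step 10: P2: load  L0  ⟶  SIS  (L0)  txn=∅  M[L0]=10
step 11: P2: store L0 := 65  ⟶  IIM  (L0)  txn=BusUpgr  M[L0]=10
step 12: P1: store L1 := 96  ⟶  IMI  (L1)  txn=BusRdX  M[L1]=50
step 13: P0: load  L0  ⟶  SIS  (L0)  txn=BusRd+Flush  M[L0]=65
step 14: P1: load  L2  ⟶  SSI  (L2)  txn=BusRd  M[L2]=80
step 15: P0: load  L1  ⟶  SSI  (L1)  txn=BusRd+Flush  M[L1]=96
step 16: P1: load  L2  ⟶  SSI  (L2)  txn=∅  M[L2]=80
step 17: P1: load  L0  ⟶  SSS  (L0)  txn=BusRd  M[L0]=65
step 18: P1: load  L0  ⟶  SSS  (L0)  txn=∅  M[L0]=65
step 19: P1: store L1 := 67  ⟶  IMI  (L1)  txn=BusUpgr  M[L1]=96
step 20: P1: store L3 := 40  ⟶  IMI  (L3)  txn=BusUpgr  M[L3]=98
step 21: P2: load  L4  ⟶  IIE  (L4)  txn=BusRd  M[L4]=80
step 22: P0: load  L0  ⟶  SSS  (L0)  txn=∅  M[L0]=65
step 23: P0: store L0 := 32  ⟶  MII  (L0)  txn=BusUpgr  M[L0]=65
step 24: P2: store L2 := 85  ⟶  IIM  (L2)  txn=BusRdX  M[L2]=80
step 25: P1: store L0 := 47  ⟶  IMI  (L0)  txn=BusRdX+Flush  M[L0]=32
step 26: P0: store L4 := 10  ⟶  MII  (L4)  txn=BusRdX  M[L4]=80
step 27: P1: load  L0  ⟶  IMI  (L0)  txn=∅  M[L0]=32
step 28: P1: store L0 := 8  ⟶  IMI  (L0)  txn=∅  M[L0]=32
step 29: P1: store L0 := 64  ⟶  IMI  (L0)  txn=∅  M[L0]=32
step 30: P2: store L2 := 1  ⟶  IIM  (L2)  txn=∅  M[L2]=80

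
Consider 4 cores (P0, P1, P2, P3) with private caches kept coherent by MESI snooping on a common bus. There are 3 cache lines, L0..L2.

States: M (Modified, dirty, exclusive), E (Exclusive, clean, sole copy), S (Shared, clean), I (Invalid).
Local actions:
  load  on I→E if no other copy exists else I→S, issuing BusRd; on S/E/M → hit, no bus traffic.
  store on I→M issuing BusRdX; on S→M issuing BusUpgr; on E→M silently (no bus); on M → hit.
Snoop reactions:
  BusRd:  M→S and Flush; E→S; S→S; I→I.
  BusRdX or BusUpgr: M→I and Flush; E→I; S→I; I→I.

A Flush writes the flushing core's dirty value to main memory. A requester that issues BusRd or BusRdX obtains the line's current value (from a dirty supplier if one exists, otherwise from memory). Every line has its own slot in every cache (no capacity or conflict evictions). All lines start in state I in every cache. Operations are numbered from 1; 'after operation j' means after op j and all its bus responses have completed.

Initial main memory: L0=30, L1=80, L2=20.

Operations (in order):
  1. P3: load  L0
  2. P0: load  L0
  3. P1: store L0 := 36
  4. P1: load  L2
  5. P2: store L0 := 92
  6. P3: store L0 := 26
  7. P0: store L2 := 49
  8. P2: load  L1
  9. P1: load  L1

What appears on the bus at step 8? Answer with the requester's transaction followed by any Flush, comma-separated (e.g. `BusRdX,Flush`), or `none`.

1. P3: load  L0  bus=[BusRd]  L0: P0=I P1=I P2=I P3=E  mem[L0]=30
2. P0: load  L0  bus=[BusRd]  L0: P0=S P1=I P2=I P3=S  mem[L0]=30
3. P1: store L0 := 36  bus=[BusRdX]  L0: P0=I P1=M P2=I P3=I  mem[L0]=30
4. P1: load  L2  bus=[BusRd]  L2: P0=I P1=E P2=I P3=I  mem[L2]=20
5. P2: store L0 := 92  bus=[BusRdX,Flush]  L0: P0=I P1=I P2=M P3=I  mem[L0]=36
6. P3: store L0 := 26  bus=[BusRdX,Flush]  L0: P0=I P1=I P2=I P3=M  mem[L0]=92
7. P0: store L2 := 49  bus=[BusRdX]  L2: P0=M P1=I P2=I P3=I  mem[L2]=20
8. P2: load  L1  bus=[BusRd]  L1: P0=I P1=I P2=E P3=I  mem[L1]=80
9. P1: load  L1  bus=[BusRd]  L1: P0=I P1=S P2=S P3=I  mem[L1]=80

bus = BusRd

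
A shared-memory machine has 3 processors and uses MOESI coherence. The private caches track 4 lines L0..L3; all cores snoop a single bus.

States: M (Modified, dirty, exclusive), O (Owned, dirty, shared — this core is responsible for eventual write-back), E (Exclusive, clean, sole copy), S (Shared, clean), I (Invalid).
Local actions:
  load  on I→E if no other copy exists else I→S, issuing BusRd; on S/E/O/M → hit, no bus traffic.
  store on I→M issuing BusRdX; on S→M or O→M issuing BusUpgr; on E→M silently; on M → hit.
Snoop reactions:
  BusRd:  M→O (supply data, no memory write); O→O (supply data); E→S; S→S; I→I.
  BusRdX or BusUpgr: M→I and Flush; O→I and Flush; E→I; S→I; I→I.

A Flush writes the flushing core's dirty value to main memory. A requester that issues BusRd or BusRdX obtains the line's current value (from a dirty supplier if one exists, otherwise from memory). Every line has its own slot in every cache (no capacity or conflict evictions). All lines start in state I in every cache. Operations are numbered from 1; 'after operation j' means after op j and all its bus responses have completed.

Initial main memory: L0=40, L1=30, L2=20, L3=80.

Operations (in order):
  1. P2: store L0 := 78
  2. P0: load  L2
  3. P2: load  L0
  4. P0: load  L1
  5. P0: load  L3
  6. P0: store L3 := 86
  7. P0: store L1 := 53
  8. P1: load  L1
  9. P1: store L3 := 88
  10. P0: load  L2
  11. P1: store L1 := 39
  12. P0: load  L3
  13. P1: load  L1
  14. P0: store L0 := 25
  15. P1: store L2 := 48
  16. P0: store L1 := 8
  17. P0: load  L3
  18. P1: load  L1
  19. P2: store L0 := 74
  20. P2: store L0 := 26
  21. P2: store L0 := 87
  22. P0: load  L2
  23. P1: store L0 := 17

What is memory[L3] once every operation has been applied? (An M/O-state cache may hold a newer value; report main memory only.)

memory[L3] = 86

  op1 P2: store L0 := 78 → I/I/M on L0; bus BusRdX; mem=40
  op2 P0: load  L2 → E/I/I on L2; bus BusRd; mem=20
  op3 P2: load  L0 → I/I/M on L0; bus (none); mem=40
  op4 P0: load  L1 → E/I/I on L1; bus BusRd; mem=30
  op5 P0: load  L3 → E/I/I on L3; bus BusRd; mem=80
  op6 P0: store L3 := 86 → M/I/I on L3; bus (none); mem=80
  op7 P0: store L1 := 53 → M/I/I on L1; bus (none); mem=30
  op8 P1: load  L1 → O/S/I on L1; bus BusRd; mem=30
  op9 P1: store L3 := 88 → I/M/I on L3; bus BusRdX Flush; mem=86
  op10 P0: load  L2 → E/I/I on L2; bus (none); mem=20
  op11 P1: store L1 := 39 → I/M/I on L1; bus BusUpgr Flush; mem=53
  op12 P0: load  L3 → S/O/I on L3; bus BusRd; mem=86
  op13 P1: load  L1 → I/M/I on L1; bus (none); mem=53
  op14 P0: store L0 := 25 → M/I/I on L0; bus BusRdX Flush; mem=78
  op15 P1: store L2 := 48 → I/M/I on L2; bus BusRdX; mem=20
  op16 P0: store L1 := 8 → M/I/I on L1; bus BusRdX Flush; mem=39
  op17 P0: load  L3 → S/O/I on L3; bus (none); mem=86
  op18 P1: load  L1 → O/S/I on L1; bus BusRd; mem=39
  op19 P2: store L0 := 74 → I/I/M on L0; bus BusRdX Flush; mem=25
  op20 P2: store L0 := 26 → I/I/M on L0; bus (none); mem=25
  op21 P2: store L0 := 87 → I/I/M on L0; bus (none); mem=25
  op22 P0: load  L2 → S/O/I on L2; bus BusRd; mem=20
  op23 P1: store L0 := 17 → I/M/I on L0; bus BusRdX Flush; mem=87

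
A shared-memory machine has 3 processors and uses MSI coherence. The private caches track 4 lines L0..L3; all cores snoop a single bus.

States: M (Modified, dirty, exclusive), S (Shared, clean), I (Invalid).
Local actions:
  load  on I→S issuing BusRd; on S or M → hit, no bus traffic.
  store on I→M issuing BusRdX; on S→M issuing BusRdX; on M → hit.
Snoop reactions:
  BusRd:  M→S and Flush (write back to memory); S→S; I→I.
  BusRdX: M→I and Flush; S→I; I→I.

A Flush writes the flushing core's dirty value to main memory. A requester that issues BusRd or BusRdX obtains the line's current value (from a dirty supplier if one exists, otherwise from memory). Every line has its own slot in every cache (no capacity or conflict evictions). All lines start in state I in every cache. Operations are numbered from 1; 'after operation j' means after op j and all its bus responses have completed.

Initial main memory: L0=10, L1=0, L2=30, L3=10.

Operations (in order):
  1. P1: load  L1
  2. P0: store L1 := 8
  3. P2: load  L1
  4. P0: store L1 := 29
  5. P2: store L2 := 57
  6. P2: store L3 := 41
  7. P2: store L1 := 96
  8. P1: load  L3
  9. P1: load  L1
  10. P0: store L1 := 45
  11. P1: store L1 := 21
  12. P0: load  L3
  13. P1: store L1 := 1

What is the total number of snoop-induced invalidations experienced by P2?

step 1: P1: load  L1  ⟶  ISI  (L1)  txn=BusRd  M[L1]=0
step 2: P0: store L1 := 8  ⟶  MII  (L1)  txn=BusRdX  M[L1]=0
step 3: P2: load  L1  ⟶  SIS  (L1)  txn=BusRd+Flush  M[L1]=8
step 4: P0: store L1 := 29  ⟶  MII  (L1)  txn=BusRdX  M[L1]=8
step 5: P2: store L2 := 57  ⟶  IIM  (L2)  txn=BusRdX  M[L2]=30
step 6: P2: store L3 := 41  ⟶  IIM  (L3)  txn=BusRdX  M[L3]=10
step 7: P2: store L1 := 96  ⟶  IIM  (L1)  txn=BusRdX+Flush  M[L1]=29
step 8: P1: load  L3  ⟶  ISS  (L3)  txn=BusRd+Flush  M[L3]=41
step 9: P1: load  L1  ⟶  ISS  (L1)  txn=BusRd+Flush  M[L1]=96
step 10: P0: store L1 := 45  ⟶  MII  (L1)  txn=BusRdX  M[L1]=96
step 11: P1: store L1 := 21  ⟶  IMI  (L1)  txn=BusRdX+Flush  M[L1]=45
step 12: P0: load  L3  ⟶  SSS  (L3)  txn=BusRd  M[L3]=41
step 13: P1: store L1 := 1  ⟶  IMI  (L1)  txn=∅  M[L1]=45

invalidations = 2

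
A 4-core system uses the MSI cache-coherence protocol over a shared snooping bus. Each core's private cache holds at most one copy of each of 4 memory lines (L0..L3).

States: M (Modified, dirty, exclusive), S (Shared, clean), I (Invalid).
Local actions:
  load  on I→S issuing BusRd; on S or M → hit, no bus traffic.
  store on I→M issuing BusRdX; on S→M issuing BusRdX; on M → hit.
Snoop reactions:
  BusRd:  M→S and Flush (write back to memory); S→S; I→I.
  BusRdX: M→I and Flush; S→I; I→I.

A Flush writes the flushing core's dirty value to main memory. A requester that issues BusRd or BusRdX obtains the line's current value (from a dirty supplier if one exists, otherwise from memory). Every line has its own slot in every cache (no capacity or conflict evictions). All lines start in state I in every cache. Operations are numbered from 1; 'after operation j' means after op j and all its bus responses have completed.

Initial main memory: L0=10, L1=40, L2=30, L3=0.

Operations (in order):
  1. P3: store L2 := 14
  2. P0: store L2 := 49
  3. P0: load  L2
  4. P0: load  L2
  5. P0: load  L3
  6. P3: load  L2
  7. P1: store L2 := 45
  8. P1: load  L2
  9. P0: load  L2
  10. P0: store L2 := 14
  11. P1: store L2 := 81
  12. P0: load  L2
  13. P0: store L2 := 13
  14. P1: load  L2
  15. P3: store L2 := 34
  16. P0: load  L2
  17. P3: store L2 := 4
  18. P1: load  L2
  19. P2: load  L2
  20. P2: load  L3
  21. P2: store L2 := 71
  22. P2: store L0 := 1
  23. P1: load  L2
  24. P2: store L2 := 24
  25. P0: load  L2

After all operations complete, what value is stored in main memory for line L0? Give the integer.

[1] P3: store L2 := 14 | P0:I, P1:I, P2:I, P3:M(14) | bus: BusRdX
[2] P0: store L2 := 49 | P0:M(49), P1:I, P2:I, P3:I | bus: BusRdX,Flush
[3] P0: load  L2 | P0:M(49), P1:I, P2:I, P3:I | bus: none
[4] P0: load  L2 | P0:M(49), P1:I, P2:I, P3:I | bus: none
[5] P0: load  L3 | P0:S(0), P1:I, P2:I, P3:I | bus: BusRd
[6] P3: load  L2 | P0:S(49), P1:I, P2:I, P3:S(49) | bus: BusRd,Flush
[7] P1: store L2 := 45 | P0:I, P1:M(45), P2:I, P3:I | bus: BusRdX
[8] P1: load  L2 | P0:I, P1:M(45), P2:I, P3:I | bus: none
[9] P0: load  L2 | P0:S(45), P1:S(45), P2:I, P3:I | bus: BusRd,Flush
[10] P0: store L2 := 14 | P0:M(14), P1:I, P2:I, P3:I | bus: BusRdX
[11] P1: store L2 := 81 | P0:I, P1:M(81), P2:I, P3:I | bus: BusRdX,Flush
[12] P0: load  L2 | P0:S(81), P1:S(81), P2:I, P3:I | bus: BusRd,Flush
[13] P0: store L2 := 13 | P0:M(13), P1:I, P2:I, P3:I | bus: BusRdX
[14] P1: load  L2 | P0:S(13), P1:S(13), P2:I, P3:I | bus: BusRd,Flush
[15] P3: store L2 := 34 | P0:I, P1:I, P2:I, P3:M(34) | bus: BusRdX
[16] P0: load  L2 | P0:S(34), P1:I, P2:I, P3:S(34) | bus: BusRd,Flush
[17] P3: store L2 := 4 | P0:I, P1:I, P2:I, P3:M(4) | bus: BusRdX
[18] P1: load  L2 | P0:I, P1:S(4), P2:I, P3:S(4) | bus: BusRd,Flush
[19] P2: load  L2 | P0:I, P1:S(4), P2:S(4), P3:S(4) | bus: BusRd
[20] P2: load  L3 | P0:S(0), P1:I, P2:S(0), P3:I | bus: BusRd
[21] P2: store L2 := 71 | P0:I, P1:I, P2:M(71), P3:I | bus: BusRdX
[22] P2: store L0 := 1 | P0:I, P1:I, P2:M(1), P3:I | bus: BusRdX
[23] P1: load  L2 | P0:I, P1:S(71), P2:S(71), P3:I | bus: BusRd,Flush
[24] P2: store L2 := 24 | P0:I, P1:I, P2:M(24), P3:I | bus: BusRdX
[25] P0: load  L2 | P0:S(24), P1:I, P2:S(24), P3:I | bus: BusRd,Flush

memory[L0] = 10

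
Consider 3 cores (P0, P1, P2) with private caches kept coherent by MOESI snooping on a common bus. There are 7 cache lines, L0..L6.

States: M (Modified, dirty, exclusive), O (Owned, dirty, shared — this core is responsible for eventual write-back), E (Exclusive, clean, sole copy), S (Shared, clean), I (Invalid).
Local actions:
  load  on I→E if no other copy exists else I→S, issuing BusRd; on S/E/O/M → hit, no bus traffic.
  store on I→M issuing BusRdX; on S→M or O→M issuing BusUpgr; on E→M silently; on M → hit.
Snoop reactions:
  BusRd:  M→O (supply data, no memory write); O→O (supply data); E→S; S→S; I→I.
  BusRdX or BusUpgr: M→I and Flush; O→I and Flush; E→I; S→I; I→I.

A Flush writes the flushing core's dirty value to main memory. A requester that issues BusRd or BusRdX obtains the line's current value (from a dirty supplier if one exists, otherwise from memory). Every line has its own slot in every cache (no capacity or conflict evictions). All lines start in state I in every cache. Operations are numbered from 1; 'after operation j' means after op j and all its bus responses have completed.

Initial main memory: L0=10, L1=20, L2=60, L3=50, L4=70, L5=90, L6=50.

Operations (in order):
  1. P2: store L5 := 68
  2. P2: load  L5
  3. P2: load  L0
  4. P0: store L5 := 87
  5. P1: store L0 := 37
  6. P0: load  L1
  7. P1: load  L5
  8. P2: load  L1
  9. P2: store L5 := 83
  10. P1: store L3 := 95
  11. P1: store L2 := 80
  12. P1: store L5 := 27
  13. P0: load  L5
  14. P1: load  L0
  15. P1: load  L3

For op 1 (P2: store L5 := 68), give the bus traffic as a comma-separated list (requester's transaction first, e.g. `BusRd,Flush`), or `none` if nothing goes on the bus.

bus = BusRdX

  op1 P2: store L5 := 68 → I/I/M on L5; bus BusRdX; mem=90
  op2 P2: load  L5 → I/I/M on L5; bus (none); mem=90
  op3 P2: load  L0 → I/I/E on L0; bus BusRd; mem=10
  op4 P0: store L5 := 87 → M/I/I on L5; bus BusRdX Flush; mem=68
  op5 P1: store L0 := 37 → I/M/I on L0; bus BusRdX; mem=10
  op6 P0: load  L1 → E/I/I on L1; bus BusRd; mem=20
  op7 P1: load  L5 → O/S/I on L5; bus BusRd; mem=68
  op8 P2: load  L1 → S/I/S on L1; bus BusRd; mem=20
  op9 P2: store L5 := 83 → I/I/M on L5; bus BusRdX Flush; mem=87
  op10 P1: store L3 := 95 → I/M/I on L3; bus BusRdX; mem=50
  op11 P1: store L2 := 80 → I/M/I on L2; bus BusRdX; mem=60
  op12 P1: store L5 := 27 → I/M/I on L5; bus BusRdX Flush; mem=83
  op13 P0: load  L5 → S/O/I on L5; bus BusRd; mem=83
  op14 P1: load  L0 → I/M/I on L0; bus (none); mem=10
  op15 P1: load  L3 → I/M/I on L3; bus (none); mem=50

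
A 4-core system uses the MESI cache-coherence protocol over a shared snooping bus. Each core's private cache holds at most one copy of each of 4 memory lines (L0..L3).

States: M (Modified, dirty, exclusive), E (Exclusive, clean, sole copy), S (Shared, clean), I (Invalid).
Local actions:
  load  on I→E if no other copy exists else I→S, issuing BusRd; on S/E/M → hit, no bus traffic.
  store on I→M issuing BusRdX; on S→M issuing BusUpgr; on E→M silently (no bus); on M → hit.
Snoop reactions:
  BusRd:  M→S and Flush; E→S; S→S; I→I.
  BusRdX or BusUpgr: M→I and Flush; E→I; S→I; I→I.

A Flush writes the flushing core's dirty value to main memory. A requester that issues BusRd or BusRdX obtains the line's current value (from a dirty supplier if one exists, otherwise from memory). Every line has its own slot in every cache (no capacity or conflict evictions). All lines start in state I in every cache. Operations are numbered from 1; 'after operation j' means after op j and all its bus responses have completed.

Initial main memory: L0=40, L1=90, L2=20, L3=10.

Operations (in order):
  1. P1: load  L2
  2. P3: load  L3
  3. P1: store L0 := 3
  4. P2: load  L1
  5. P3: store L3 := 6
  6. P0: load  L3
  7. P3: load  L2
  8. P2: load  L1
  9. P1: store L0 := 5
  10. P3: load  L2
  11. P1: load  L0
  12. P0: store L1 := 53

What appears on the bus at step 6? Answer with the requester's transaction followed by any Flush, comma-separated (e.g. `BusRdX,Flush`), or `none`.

  op1 P1: load  L2 → I/E/I/I on L2; bus BusRd; mem=20
  op2 P3: load  L3 → I/I/I/E on L3; bus BusRd; mem=10
  op3 P1: store L0 := 3 → I/M/I/I on L0; bus BusRdX; mem=40
  op4 P2: load  L1 → I/I/E/I on L1; bus BusRd; mem=90
  op5 P3: store L3 := 6 → I/I/I/M on L3; bus (none); mem=10
  op6 P0: load  L3 → S/I/I/S on L3; bus BusRd Flush; mem=6
  op7 P3: load  L2 → I/S/I/S on L2; bus BusRd; mem=20
  op8 P2: load  L1 → I/I/E/I on L1; bus (none); mem=90
  op9 P1: store L0 := 5 → I/M/I/I on L0; bus (none); mem=40
  op10 P3: load  L2 → I/S/I/S on L2; bus (none); mem=20
  op11 P1: load  L0 → I/M/I/I on L0; bus (none); mem=40
  op12 P0: store L1 := 53 → M/I/I/I on L1; bus BusRdX; mem=90

bus = BusRd,Flush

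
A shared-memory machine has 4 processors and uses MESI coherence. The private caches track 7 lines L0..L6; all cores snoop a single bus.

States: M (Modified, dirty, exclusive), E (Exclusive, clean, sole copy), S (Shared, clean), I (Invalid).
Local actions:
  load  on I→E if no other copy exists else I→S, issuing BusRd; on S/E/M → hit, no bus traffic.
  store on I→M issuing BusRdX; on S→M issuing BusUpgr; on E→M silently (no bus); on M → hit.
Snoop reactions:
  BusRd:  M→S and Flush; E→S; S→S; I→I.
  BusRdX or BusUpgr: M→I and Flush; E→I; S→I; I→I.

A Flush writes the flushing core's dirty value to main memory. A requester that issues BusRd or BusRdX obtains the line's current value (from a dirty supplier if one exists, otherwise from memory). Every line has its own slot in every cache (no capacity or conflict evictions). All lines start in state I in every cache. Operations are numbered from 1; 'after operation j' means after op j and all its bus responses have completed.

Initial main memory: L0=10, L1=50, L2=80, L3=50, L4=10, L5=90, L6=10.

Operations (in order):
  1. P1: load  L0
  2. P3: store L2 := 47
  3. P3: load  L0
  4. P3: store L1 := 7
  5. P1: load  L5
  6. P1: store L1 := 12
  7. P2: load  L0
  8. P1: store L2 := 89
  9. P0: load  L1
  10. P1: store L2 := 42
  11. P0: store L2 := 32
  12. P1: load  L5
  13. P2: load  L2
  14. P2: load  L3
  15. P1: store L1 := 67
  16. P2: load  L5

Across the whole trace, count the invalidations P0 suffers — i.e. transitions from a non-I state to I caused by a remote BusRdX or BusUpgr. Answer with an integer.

1. P1: load  L0  bus=[BusRd]  L0: P0=I P1=E P2=I P3=I  mem[L0]=10
2. P3: store L2 := 47  bus=[BusRdX]  L2: P0=I P1=I P2=I P3=M  mem[L2]=80
3. P3: load  L0  bus=[BusRd]  L0: P0=I P1=S P2=I P3=S  mem[L0]=10
4. P3: store L1 := 7  bus=[BusRdX]  L1: P0=I P1=I P2=I P3=M  mem[L1]=50
5. P1: load  L5  bus=[BusRd]  L5: P0=I P1=E P2=I P3=I  mem[L5]=90
6. P1: store L1 := 12  bus=[BusRdX,Flush]  L1: P0=I P1=M P2=I P3=I  mem[L1]=7
7. P2: load  L0  bus=[BusRd]  L0: P0=I P1=S P2=S P3=S  mem[L0]=10
8. P1: store L2 := 89  bus=[BusRdX,Flush]  L2: P0=I P1=M P2=I P3=I  mem[L2]=47
9. P0: load  L1  bus=[BusRd,Flush]  L1: P0=S P1=S P2=I P3=I  mem[L1]=12
10. P1: store L2 := 42  bus=[-]  L2: P0=I P1=M P2=I P3=I  mem[L2]=47
11. P0: store L2 := 32  bus=[BusRdX,Flush]  L2: P0=M P1=I P2=I P3=I  mem[L2]=42
12. P1: load  L5  bus=[-]  L5: P0=I P1=E P2=I P3=I  mem[L5]=90
13. P2: load  L2  bus=[BusRd,Flush]  L2: P0=S P1=I P2=S P3=I  mem[L2]=32
14. P2: load  L3  bus=[BusRd]  L3: P0=I P1=I P2=E P3=I  mem[L3]=50
15. P1: store L1 := 67  bus=[BusUpgr]  L1: P0=I P1=M P2=I P3=I  mem[L1]=12
16. P2: load  L5  bus=[BusRd]  L5: P0=I P1=S P2=S P3=I  mem[L5]=90

invalidations = 1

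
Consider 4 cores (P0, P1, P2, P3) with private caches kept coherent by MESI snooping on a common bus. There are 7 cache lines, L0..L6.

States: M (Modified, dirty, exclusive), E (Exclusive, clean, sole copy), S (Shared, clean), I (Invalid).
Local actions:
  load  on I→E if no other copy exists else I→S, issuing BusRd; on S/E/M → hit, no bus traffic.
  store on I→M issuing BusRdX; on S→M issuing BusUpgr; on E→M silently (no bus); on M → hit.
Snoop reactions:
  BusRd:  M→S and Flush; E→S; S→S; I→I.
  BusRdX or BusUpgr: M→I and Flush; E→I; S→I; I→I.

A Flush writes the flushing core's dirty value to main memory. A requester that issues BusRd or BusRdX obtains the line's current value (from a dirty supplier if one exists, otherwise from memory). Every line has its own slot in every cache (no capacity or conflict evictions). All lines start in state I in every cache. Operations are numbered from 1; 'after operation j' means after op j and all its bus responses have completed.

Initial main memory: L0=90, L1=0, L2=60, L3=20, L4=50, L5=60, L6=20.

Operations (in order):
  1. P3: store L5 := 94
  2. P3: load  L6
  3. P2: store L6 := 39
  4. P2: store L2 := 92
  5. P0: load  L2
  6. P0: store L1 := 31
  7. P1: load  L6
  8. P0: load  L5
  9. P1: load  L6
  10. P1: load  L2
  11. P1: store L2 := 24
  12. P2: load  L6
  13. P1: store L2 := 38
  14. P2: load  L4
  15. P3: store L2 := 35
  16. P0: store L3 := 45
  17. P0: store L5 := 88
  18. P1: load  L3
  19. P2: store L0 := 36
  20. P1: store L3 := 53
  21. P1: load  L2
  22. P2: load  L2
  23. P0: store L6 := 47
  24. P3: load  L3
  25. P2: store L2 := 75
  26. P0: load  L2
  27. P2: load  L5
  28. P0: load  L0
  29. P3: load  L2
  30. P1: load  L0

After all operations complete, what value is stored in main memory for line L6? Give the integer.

memory[L6] = 39

1. P3: store L5 := 94  bus=[BusRdX]  L5: P0=I P1=I P2=I P3=M  mem[L5]=60
2. P3: load  L6  bus=[BusRd]  L6: P0=I P1=I P2=I P3=E  mem[L6]=20
3. P2: store L6 := 39  bus=[BusRdX]  L6: P0=I P1=I P2=M P3=I  mem[L6]=20
4. P2: store L2 := 92  bus=[BusRdX]  L2: P0=I P1=I P2=M P3=I  mem[L2]=60
5. P0: load  L2  bus=[BusRd,Flush]  L2: P0=S P1=I P2=S P3=I  mem[L2]=92
6. P0: store L1 := 31  bus=[BusRdX]  L1: P0=M P1=I P2=I P3=I  mem[L1]=0
7. P1: load  L6  bus=[BusRd,Flush]  L6: P0=I P1=S P2=S P3=I  mem[L6]=39
8. P0: load  L5  bus=[BusRd,Flush]  L5: P0=S P1=I P2=I P3=S  mem[L5]=94
9. P1: load  L6  bus=[-]  L6: P0=I P1=S P2=S P3=I  mem[L6]=39
10. P1: load  L2  bus=[BusRd]  L2: P0=S P1=S P2=S P3=I  mem[L2]=92
11. P1: store L2 := 24  bus=[BusUpgr]  L2: P0=I P1=M P2=I P3=I  mem[L2]=92
12. P2: load  L6  bus=[-]  L6: P0=I P1=S P2=S P3=I  mem[L6]=39
13. P1: store L2 := 38  bus=[-]  L2: P0=I P1=M P2=I P3=I  mem[L2]=92
14. P2: load  L4  bus=[BusRd]  L4: P0=I P1=I P2=E P3=I  mem[L4]=50
15. P3: store L2 := 35  bus=[BusRdX,Flush]  L2: P0=I P1=I P2=I P3=M  mem[L2]=38
16. P0: store L3 := 45  bus=[BusRdX]  L3: P0=M P1=I P2=I P3=I  mem[L3]=20
17. P0: store L5 := 88  bus=[BusUpgr]  L5: P0=M P1=I P2=I P3=I  mem[L5]=94
18. P1: load  L3  bus=[BusRd,Flush]  L3: P0=S P1=S P2=I P3=I  mem[L3]=45
19. P2: store L0 := 36  bus=[BusRdX]  L0: P0=I P1=I P2=M P3=I  mem[L0]=90
20. P1: store L3 := 53  bus=[BusUpgr]  L3: P0=I P1=M P2=I P3=I  mem[L3]=45
21. P1: load  L2  bus=[BusRd,Flush]  L2: P0=I P1=S P2=I P3=S  mem[L2]=35
22. P2: load  L2  bus=[BusRd]  L2: P0=I P1=S P2=S P3=S  mem[L2]=35
23. P0: store L6 := 47  bus=[BusRdX]  L6: P0=M P1=I P2=I P3=I  mem[L6]=39
24. P3: load  L3  bus=[BusRd,Flush]  L3: P0=I P1=S P2=I P3=S  mem[L3]=53
25. P2: store L2 := 75  bus=[BusUpgr]  L2: P0=I P1=I P2=M P3=I  mem[L2]=35
26. P0: load  L2  bus=[BusRd,Flush]  L2: P0=S P1=I P2=S P3=I  mem[L2]=75
27. P2: load  L5  bus=[BusRd,Flush]  L5: P0=S P1=I P2=S P3=I  mem[L5]=88
28. P0: load  L0  bus=[BusRd,Flush]  L0: P0=S P1=I P2=S P3=I  mem[L0]=36
29. P3: load  L2  bus=[BusRd]  L2: P0=S P1=I P2=S P3=S  mem[L2]=75
30. P1: load  L0  bus=[BusRd]  L0: P0=S P1=S P2=S P3=I  mem[L0]=36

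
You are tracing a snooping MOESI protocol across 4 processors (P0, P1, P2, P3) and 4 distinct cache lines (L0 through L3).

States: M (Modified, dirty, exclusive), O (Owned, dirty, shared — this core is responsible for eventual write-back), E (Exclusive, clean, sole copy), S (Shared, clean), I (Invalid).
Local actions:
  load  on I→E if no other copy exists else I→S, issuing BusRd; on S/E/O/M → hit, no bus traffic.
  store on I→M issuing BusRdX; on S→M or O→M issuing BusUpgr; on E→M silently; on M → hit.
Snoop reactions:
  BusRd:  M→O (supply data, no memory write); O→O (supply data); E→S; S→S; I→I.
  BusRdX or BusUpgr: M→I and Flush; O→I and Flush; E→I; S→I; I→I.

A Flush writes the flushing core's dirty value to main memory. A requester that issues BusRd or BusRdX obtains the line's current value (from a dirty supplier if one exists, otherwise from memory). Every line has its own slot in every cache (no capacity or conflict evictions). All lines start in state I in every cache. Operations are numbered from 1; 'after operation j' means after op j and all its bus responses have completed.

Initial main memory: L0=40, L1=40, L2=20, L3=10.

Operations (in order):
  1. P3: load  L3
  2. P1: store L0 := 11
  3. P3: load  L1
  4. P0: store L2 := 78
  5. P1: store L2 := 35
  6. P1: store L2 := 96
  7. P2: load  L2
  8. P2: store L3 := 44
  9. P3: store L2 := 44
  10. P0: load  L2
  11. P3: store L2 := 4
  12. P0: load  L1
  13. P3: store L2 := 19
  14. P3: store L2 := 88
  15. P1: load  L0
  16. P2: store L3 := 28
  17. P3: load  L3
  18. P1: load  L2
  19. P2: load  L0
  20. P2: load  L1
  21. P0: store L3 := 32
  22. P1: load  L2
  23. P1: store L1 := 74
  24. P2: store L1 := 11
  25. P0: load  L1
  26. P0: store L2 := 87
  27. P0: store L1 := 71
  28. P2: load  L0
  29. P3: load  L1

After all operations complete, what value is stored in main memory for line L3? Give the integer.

step 1: P3: load  L3  ⟶  IIIE  (L3)  txn=BusRd  M[L3]=10
step 2: P1: store L0 := 11  ⟶  IMII  (L0)  txn=BusRdX  M[L0]=40
step 3: P3: load  L1  ⟶  IIIE  (L1)  txn=BusRd  M[L1]=40
step 4: P0: store L2 := 78  ⟶  MIII  (L2)  txn=BusRdX  M[L2]=20
step 5: P1: store L2 := 35  ⟶  IMII  (L2)  txn=BusRdX+Flush  M[L2]=78
step 6: P1: store L2 := 96  ⟶  IMII  (L2)  txn=∅  M[L2]=78
step 7: P2: load  L2  ⟶  IOSI  (L2)  txn=BusRd  M[L2]=78
step 8: P2: store L3 := 44  ⟶  IIMI  (L3)  txn=BusRdX  M[L3]=10
step 9: P3: store L2 := 44  ⟶  IIIM  (L2)  txn=BusRdX+Flush  M[L2]=96
step 10: P0: load  L2  ⟶  SIIO  (L2)  txn=BusRd  M[L2]=96
step 11: P3: store L2 := 4  ⟶  IIIM  (L2)  txn=BusUpgr  M[L2]=96
step 12: P0: load  L1  ⟶  SIIS  (L1)  txn=BusRd  M[L1]=40
step 13: P3: store L2 := 19  ⟶  IIIM  (L2)  txn=∅  M[L2]=96
step 14: P3: store L2 := 88  ⟶  IIIM  (L2)  txn=∅  M[L2]=96
step 15: P1: load  L0  ⟶  IMII  (L0)  txn=∅  M[L0]=40
step 16: P2: store L3 := 28  ⟶  IIMI  (L3)  txn=∅  M[L3]=10
step 17: P3: load  L3  ⟶  IIOS  (L3)  txn=BusRd  M[L3]=10
step 18: P1: load  L2  ⟶  ISIO  (L2)  txn=BusRd  M[L2]=96
step 19: P2: load  L0  ⟶  IOSI  (L0)  txn=BusRd  M[L0]=40
step 20: P2: load  L1  ⟶  SISS  (L1)  txn=BusRd  M[L1]=40
step 21: P0: store L3 := 32  ⟶  MIII  (L3)  txn=BusRdX+Flush  M[L3]=28
step 22: P1: load  L2  ⟶  ISIO  (L2)  txn=∅  M[L2]=96
step 23: P1: store L1 := 74  ⟶  IMII  (L1)  txn=BusRdX  M[L1]=40
step 24: P2: store L1 := 11  ⟶  IIMI  (L1)  txn=BusRdX+Flush  M[L1]=74
step 25: P0: load  L1  ⟶  SIOI  (L1)  txn=BusRd  M[L1]=74
step 26: P0: store L2 := 87  ⟶  MIII  (L2)  txn=BusRdX+Flush  M[L2]=88
step 27: P0: store L1 := 71  ⟶  MIII  (L1)  txn=BusUpgr+Flush  M[L1]=11
step 28: P2: load  L0  ⟶  IOSI  (L0)  txn=∅  M[L0]=40
step 29: P3: load  L1  ⟶  OIIS  (L1)  txn=BusRd  M[L1]=11

memory[L3] = 28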